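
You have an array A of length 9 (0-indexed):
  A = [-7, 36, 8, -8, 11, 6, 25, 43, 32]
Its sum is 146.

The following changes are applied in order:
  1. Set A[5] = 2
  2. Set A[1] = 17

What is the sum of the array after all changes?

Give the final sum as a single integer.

Answer: 123

Derivation:
Initial sum: 146
Change 1: A[5] 6 -> 2, delta = -4, sum = 142
Change 2: A[1] 36 -> 17, delta = -19, sum = 123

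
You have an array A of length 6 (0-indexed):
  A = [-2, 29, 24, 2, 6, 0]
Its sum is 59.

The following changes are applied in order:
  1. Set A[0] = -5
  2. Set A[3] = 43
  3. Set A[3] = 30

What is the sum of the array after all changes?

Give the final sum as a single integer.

Initial sum: 59
Change 1: A[0] -2 -> -5, delta = -3, sum = 56
Change 2: A[3] 2 -> 43, delta = 41, sum = 97
Change 3: A[3] 43 -> 30, delta = -13, sum = 84

Answer: 84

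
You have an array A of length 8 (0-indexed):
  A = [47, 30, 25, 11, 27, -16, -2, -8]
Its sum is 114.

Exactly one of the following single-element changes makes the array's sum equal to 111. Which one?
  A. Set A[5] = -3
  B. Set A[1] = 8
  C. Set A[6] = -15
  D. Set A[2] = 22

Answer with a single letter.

Answer: D

Derivation:
Option A: A[5] -16->-3, delta=13, new_sum=114+(13)=127
Option B: A[1] 30->8, delta=-22, new_sum=114+(-22)=92
Option C: A[6] -2->-15, delta=-13, new_sum=114+(-13)=101
Option D: A[2] 25->22, delta=-3, new_sum=114+(-3)=111 <-- matches target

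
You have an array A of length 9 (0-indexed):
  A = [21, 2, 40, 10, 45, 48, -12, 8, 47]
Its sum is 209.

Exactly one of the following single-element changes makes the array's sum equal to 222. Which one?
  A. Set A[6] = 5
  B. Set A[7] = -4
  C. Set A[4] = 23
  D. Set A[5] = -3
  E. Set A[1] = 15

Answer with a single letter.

Answer: E

Derivation:
Option A: A[6] -12->5, delta=17, new_sum=209+(17)=226
Option B: A[7] 8->-4, delta=-12, new_sum=209+(-12)=197
Option C: A[4] 45->23, delta=-22, new_sum=209+(-22)=187
Option D: A[5] 48->-3, delta=-51, new_sum=209+(-51)=158
Option E: A[1] 2->15, delta=13, new_sum=209+(13)=222 <-- matches target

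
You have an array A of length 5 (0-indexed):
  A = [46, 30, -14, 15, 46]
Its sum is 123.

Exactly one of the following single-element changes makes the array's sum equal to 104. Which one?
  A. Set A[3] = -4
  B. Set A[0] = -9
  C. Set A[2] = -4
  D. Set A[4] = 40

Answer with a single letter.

Option A: A[3] 15->-4, delta=-19, new_sum=123+(-19)=104 <-- matches target
Option B: A[0] 46->-9, delta=-55, new_sum=123+(-55)=68
Option C: A[2] -14->-4, delta=10, new_sum=123+(10)=133
Option D: A[4] 46->40, delta=-6, new_sum=123+(-6)=117

Answer: A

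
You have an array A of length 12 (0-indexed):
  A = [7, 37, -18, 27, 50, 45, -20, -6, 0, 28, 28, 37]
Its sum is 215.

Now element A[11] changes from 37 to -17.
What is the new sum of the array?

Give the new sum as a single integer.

Answer: 161

Derivation:
Old value at index 11: 37
New value at index 11: -17
Delta = -17 - 37 = -54
New sum = old_sum + delta = 215 + (-54) = 161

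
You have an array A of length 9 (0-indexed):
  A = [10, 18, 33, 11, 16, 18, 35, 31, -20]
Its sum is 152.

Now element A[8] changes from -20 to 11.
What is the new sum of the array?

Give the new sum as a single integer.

Old value at index 8: -20
New value at index 8: 11
Delta = 11 - -20 = 31
New sum = old_sum + delta = 152 + (31) = 183

Answer: 183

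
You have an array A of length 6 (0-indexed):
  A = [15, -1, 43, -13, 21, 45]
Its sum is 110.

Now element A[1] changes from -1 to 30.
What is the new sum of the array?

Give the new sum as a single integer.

Old value at index 1: -1
New value at index 1: 30
Delta = 30 - -1 = 31
New sum = old_sum + delta = 110 + (31) = 141

Answer: 141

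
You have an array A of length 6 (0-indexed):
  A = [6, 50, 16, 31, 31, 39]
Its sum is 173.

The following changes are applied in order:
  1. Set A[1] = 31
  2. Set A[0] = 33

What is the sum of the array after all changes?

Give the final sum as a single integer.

Initial sum: 173
Change 1: A[1] 50 -> 31, delta = -19, sum = 154
Change 2: A[0] 6 -> 33, delta = 27, sum = 181

Answer: 181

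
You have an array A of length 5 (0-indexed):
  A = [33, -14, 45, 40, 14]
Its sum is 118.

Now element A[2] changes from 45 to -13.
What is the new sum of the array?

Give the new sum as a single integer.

Answer: 60

Derivation:
Old value at index 2: 45
New value at index 2: -13
Delta = -13 - 45 = -58
New sum = old_sum + delta = 118 + (-58) = 60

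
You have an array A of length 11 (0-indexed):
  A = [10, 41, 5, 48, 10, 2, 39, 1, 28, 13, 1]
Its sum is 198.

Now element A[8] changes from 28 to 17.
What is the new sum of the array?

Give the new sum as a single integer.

Old value at index 8: 28
New value at index 8: 17
Delta = 17 - 28 = -11
New sum = old_sum + delta = 198 + (-11) = 187

Answer: 187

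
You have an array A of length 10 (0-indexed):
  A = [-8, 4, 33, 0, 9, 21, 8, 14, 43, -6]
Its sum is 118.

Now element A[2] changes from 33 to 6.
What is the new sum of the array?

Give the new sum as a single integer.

Answer: 91

Derivation:
Old value at index 2: 33
New value at index 2: 6
Delta = 6 - 33 = -27
New sum = old_sum + delta = 118 + (-27) = 91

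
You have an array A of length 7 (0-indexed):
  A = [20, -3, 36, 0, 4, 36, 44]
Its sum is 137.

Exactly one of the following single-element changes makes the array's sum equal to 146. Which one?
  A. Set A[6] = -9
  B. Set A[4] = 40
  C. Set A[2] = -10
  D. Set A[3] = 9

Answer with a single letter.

Answer: D

Derivation:
Option A: A[6] 44->-9, delta=-53, new_sum=137+(-53)=84
Option B: A[4] 4->40, delta=36, new_sum=137+(36)=173
Option C: A[2] 36->-10, delta=-46, new_sum=137+(-46)=91
Option D: A[3] 0->9, delta=9, new_sum=137+(9)=146 <-- matches target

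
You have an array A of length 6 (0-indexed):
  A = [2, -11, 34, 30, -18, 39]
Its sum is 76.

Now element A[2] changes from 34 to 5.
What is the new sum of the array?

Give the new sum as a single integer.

Old value at index 2: 34
New value at index 2: 5
Delta = 5 - 34 = -29
New sum = old_sum + delta = 76 + (-29) = 47

Answer: 47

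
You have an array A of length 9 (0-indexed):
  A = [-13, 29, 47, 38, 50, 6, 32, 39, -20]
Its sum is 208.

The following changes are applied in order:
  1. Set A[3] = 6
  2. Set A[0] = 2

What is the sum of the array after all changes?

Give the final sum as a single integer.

Initial sum: 208
Change 1: A[3] 38 -> 6, delta = -32, sum = 176
Change 2: A[0] -13 -> 2, delta = 15, sum = 191

Answer: 191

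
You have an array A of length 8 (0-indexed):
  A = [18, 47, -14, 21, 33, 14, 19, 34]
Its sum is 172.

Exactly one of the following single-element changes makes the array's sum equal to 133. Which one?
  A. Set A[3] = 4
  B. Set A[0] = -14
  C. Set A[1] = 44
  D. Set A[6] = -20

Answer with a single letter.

Answer: D

Derivation:
Option A: A[3] 21->4, delta=-17, new_sum=172+(-17)=155
Option B: A[0] 18->-14, delta=-32, new_sum=172+(-32)=140
Option C: A[1] 47->44, delta=-3, new_sum=172+(-3)=169
Option D: A[6] 19->-20, delta=-39, new_sum=172+(-39)=133 <-- matches target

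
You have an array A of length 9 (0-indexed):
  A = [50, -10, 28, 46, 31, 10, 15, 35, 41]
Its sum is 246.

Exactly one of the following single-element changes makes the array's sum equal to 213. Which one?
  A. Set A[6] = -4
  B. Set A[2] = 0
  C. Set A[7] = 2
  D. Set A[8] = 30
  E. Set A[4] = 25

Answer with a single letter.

Option A: A[6] 15->-4, delta=-19, new_sum=246+(-19)=227
Option B: A[2] 28->0, delta=-28, new_sum=246+(-28)=218
Option C: A[7] 35->2, delta=-33, new_sum=246+(-33)=213 <-- matches target
Option D: A[8] 41->30, delta=-11, new_sum=246+(-11)=235
Option E: A[4] 31->25, delta=-6, new_sum=246+(-6)=240

Answer: C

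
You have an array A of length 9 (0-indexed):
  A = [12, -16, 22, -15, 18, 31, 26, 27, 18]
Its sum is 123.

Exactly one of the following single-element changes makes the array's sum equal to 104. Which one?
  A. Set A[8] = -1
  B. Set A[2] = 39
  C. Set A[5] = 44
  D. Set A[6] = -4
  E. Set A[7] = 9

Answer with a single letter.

Answer: A

Derivation:
Option A: A[8] 18->-1, delta=-19, new_sum=123+(-19)=104 <-- matches target
Option B: A[2] 22->39, delta=17, new_sum=123+(17)=140
Option C: A[5] 31->44, delta=13, new_sum=123+(13)=136
Option D: A[6] 26->-4, delta=-30, new_sum=123+(-30)=93
Option E: A[7] 27->9, delta=-18, new_sum=123+(-18)=105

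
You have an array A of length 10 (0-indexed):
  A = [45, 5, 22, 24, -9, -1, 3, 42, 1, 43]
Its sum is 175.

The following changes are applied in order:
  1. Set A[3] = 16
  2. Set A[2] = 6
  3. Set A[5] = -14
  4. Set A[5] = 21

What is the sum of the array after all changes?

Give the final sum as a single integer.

Answer: 173

Derivation:
Initial sum: 175
Change 1: A[3] 24 -> 16, delta = -8, sum = 167
Change 2: A[2] 22 -> 6, delta = -16, sum = 151
Change 3: A[5] -1 -> -14, delta = -13, sum = 138
Change 4: A[5] -14 -> 21, delta = 35, sum = 173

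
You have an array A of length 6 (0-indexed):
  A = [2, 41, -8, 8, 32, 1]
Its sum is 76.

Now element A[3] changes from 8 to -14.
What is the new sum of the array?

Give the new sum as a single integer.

Old value at index 3: 8
New value at index 3: -14
Delta = -14 - 8 = -22
New sum = old_sum + delta = 76 + (-22) = 54

Answer: 54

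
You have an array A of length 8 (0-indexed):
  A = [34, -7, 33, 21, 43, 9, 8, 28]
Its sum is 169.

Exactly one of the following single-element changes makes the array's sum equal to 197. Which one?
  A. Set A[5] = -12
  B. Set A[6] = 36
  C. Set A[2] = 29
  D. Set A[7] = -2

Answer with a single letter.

Answer: B

Derivation:
Option A: A[5] 9->-12, delta=-21, new_sum=169+(-21)=148
Option B: A[6] 8->36, delta=28, new_sum=169+(28)=197 <-- matches target
Option C: A[2] 33->29, delta=-4, new_sum=169+(-4)=165
Option D: A[7] 28->-2, delta=-30, new_sum=169+(-30)=139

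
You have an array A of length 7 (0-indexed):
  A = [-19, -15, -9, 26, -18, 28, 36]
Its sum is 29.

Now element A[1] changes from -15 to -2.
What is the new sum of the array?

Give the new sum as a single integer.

Old value at index 1: -15
New value at index 1: -2
Delta = -2 - -15 = 13
New sum = old_sum + delta = 29 + (13) = 42

Answer: 42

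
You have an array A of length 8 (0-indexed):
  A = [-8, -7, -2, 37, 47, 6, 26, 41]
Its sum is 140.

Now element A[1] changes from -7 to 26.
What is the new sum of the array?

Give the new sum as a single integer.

Answer: 173

Derivation:
Old value at index 1: -7
New value at index 1: 26
Delta = 26 - -7 = 33
New sum = old_sum + delta = 140 + (33) = 173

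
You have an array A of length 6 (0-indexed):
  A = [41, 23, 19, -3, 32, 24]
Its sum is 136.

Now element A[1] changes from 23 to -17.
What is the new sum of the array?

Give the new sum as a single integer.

Old value at index 1: 23
New value at index 1: -17
Delta = -17 - 23 = -40
New sum = old_sum + delta = 136 + (-40) = 96

Answer: 96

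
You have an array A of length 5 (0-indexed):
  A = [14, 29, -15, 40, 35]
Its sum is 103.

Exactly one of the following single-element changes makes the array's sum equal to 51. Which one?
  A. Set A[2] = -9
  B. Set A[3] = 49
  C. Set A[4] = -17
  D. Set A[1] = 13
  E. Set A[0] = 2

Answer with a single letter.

Answer: C

Derivation:
Option A: A[2] -15->-9, delta=6, new_sum=103+(6)=109
Option B: A[3] 40->49, delta=9, new_sum=103+(9)=112
Option C: A[4] 35->-17, delta=-52, new_sum=103+(-52)=51 <-- matches target
Option D: A[1] 29->13, delta=-16, new_sum=103+(-16)=87
Option E: A[0] 14->2, delta=-12, new_sum=103+(-12)=91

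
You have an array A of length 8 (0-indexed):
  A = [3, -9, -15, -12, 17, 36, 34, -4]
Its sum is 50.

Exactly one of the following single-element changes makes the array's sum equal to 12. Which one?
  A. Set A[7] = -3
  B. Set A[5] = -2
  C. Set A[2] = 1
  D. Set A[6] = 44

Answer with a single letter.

Answer: B

Derivation:
Option A: A[7] -4->-3, delta=1, new_sum=50+(1)=51
Option B: A[5] 36->-2, delta=-38, new_sum=50+(-38)=12 <-- matches target
Option C: A[2] -15->1, delta=16, new_sum=50+(16)=66
Option D: A[6] 34->44, delta=10, new_sum=50+(10)=60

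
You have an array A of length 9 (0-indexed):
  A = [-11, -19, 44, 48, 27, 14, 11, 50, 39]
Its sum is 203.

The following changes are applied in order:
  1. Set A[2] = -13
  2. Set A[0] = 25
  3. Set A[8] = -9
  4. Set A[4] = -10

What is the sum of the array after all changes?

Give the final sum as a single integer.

Initial sum: 203
Change 1: A[2] 44 -> -13, delta = -57, sum = 146
Change 2: A[0] -11 -> 25, delta = 36, sum = 182
Change 3: A[8] 39 -> -9, delta = -48, sum = 134
Change 4: A[4] 27 -> -10, delta = -37, sum = 97

Answer: 97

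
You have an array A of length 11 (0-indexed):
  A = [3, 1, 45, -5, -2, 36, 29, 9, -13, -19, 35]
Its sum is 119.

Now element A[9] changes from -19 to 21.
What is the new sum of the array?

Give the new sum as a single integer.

Old value at index 9: -19
New value at index 9: 21
Delta = 21 - -19 = 40
New sum = old_sum + delta = 119 + (40) = 159

Answer: 159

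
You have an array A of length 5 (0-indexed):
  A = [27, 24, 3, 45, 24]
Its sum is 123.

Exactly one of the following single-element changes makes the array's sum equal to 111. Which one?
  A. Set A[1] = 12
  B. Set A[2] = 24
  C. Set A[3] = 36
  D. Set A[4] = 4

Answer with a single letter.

Option A: A[1] 24->12, delta=-12, new_sum=123+(-12)=111 <-- matches target
Option B: A[2] 3->24, delta=21, new_sum=123+(21)=144
Option C: A[3] 45->36, delta=-9, new_sum=123+(-9)=114
Option D: A[4] 24->4, delta=-20, new_sum=123+(-20)=103

Answer: A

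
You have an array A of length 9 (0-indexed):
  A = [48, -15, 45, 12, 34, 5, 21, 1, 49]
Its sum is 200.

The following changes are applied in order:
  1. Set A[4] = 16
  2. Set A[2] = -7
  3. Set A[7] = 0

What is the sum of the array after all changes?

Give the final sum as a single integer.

Answer: 129

Derivation:
Initial sum: 200
Change 1: A[4] 34 -> 16, delta = -18, sum = 182
Change 2: A[2] 45 -> -7, delta = -52, sum = 130
Change 3: A[7] 1 -> 0, delta = -1, sum = 129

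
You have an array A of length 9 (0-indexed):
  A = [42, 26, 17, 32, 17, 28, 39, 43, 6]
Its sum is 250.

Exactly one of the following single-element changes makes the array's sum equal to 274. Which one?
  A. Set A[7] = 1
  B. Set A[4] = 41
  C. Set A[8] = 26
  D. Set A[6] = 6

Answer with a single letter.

Option A: A[7] 43->1, delta=-42, new_sum=250+(-42)=208
Option B: A[4] 17->41, delta=24, new_sum=250+(24)=274 <-- matches target
Option C: A[8] 6->26, delta=20, new_sum=250+(20)=270
Option D: A[6] 39->6, delta=-33, new_sum=250+(-33)=217

Answer: B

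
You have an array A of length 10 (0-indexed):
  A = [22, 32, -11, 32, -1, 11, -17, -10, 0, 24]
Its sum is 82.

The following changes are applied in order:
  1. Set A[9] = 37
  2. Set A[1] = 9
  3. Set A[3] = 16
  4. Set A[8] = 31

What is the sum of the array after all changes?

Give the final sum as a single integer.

Initial sum: 82
Change 1: A[9] 24 -> 37, delta = 13, sum = 95
Change 2: A[1] 32 -> 9, delta = -23, sum = 72
Change 3: A[3] 32 -> 16, delta = -16, sum = 56
Change 4: A[8] 0 -> 31, delta = 31, sum = 87

Answer: 87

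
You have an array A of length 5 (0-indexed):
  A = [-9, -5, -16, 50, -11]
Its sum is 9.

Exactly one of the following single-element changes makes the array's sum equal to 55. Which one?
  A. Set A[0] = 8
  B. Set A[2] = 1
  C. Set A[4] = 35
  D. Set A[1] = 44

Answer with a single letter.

Answer: C

Derivation:
Option A: A[0] -9->8, delta=17, new_sum=9+(17)=26
Option B: A[2] -16->1, delta=17, new_sum=9+(17)=26
Option C: A[4] -11->35, delta=46, new_sum=9+(46)=55 <-- matches target
Option D: A[1] -5->44, delta=49, new_sum=9+(49)=58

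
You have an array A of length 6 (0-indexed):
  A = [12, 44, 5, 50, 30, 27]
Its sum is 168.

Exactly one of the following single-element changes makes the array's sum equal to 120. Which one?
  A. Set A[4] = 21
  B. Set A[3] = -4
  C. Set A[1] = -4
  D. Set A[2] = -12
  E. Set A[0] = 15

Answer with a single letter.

Answer: C

Derivation:
Option A: A[4] 30->21, delta=-9, new_sum=168+(-9)=159
Option B: A[3] 50->-4, delta=-54, new_sum=168+(-54)=114
Option C: A[1] 44->-4, delta=-48, new_sum=168+(-48)=120 <-- matches target
Option D: A[2] 5->-12, delta=-17, new_sum=168+(-17)=151
Option E: A[0] 12->15, delta=3, new_sum=168+(3)=171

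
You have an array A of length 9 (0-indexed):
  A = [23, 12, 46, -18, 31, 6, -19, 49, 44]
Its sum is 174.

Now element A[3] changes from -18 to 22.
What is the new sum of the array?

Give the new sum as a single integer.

Answer: 214

Derivation:
Old value at index 3: -18
New value at index 3: 22
Delta = 22 - -18 = 40
New sum = old_sum + delta = 174 + (40) = 214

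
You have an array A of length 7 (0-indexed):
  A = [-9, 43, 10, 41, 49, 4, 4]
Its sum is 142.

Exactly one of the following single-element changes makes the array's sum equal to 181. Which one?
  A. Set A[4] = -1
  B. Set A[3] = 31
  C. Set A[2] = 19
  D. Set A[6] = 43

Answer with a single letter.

Answer: D

Derivation:
Option A: A[4] 49->-1, delta=-50, new_sum=142+(-50)=92
Option B: A[3] 41->31, delta=-10, new_sum=142+(-10)=132
Option C: A[2] 10->19, delta=9, new_sum=142+(9)=151
Option D: A[6] 4->43, delta=39, new_sum=142+(39)=181 <-- matches target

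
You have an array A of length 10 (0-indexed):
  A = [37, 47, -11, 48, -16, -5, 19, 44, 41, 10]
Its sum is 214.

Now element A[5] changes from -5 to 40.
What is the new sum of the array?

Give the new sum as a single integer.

Answer: 259

Derivation:
Old value at index 5: -5
New value at index 5: 40
Delta = 40 - -5 = 45
New sum = old_sum + delta = 214 + (45) = 259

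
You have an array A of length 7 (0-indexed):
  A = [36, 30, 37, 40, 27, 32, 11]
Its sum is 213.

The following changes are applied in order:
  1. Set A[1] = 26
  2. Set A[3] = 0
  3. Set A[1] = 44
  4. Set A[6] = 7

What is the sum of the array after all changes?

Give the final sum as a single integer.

Answer: 183

Derivation:
Initial sum: 213
Change 1: A[1] 30 -> 26, delta = -4, sum = 209
Change 2: A[3] 40 -> 0, delta = -40, sum = 169
Change 3: A[1] 26 -> 44, delta = 18, sum = 187
Change 4: A[6] 11 -> 7, delta = -4, sum = 183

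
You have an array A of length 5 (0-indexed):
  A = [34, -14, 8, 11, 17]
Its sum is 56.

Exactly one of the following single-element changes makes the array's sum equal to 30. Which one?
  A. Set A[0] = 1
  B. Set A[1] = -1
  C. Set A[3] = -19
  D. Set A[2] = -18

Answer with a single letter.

Option A: A[0] 34->1, delta=-33, new_sum=56+(-33)=23
Option B: A[1] -14->-1, delta=13, new_sum=56+(13)=69
Option C: A[3] 11->-19, delta=-30, new_sum=56+(-30)=26
Option D: A[2] 8->-18, delta=-26, new_sum=56+(-26)=30 <-- matches target

Answer: D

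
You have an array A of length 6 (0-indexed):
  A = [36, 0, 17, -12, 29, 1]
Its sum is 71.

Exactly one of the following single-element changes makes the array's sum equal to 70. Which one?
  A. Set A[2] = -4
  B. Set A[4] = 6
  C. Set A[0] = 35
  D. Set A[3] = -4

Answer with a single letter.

Answer: C

Derivation:
Option A: A[2] 17->-4, delta=-21, new_sum=71+(-21)=50
Option B: A[4] 29->6, delta=-23, new_sum=71+(-23)=48
Option C: A[0] 36->35, delta=-1, new_sum=71+(-1)=70 <-- matches target
Option D: A[3] -12->-4, delta=8, new_sum=71+(8)=79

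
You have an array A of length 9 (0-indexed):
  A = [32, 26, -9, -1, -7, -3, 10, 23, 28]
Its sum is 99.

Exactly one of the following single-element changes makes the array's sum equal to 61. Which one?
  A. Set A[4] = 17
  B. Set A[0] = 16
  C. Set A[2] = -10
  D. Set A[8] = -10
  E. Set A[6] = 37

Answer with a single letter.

Option A: A[4] -7->17, delta=24, new_sum=99+(24)=123
Option B: A[0] 32->16, delta=-16, new_sum=99+(-16)=83
Option C: A[2] -9->-10, delta=-1, new_sum=99+(-1)=98
Option D: A[8] 28->-10, delta=-38, new_sum=99+(-38)=61 <-- matches target
Option E: A[6] 10->37, delta=27, new_sum=99+(27)=126

Answer: D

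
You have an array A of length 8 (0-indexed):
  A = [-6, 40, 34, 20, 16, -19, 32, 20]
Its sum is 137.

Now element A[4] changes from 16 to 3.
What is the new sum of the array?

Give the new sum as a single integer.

Answer: 124

Derivation:
Old value at index 4: 16
New value at index 4: 3
Delta = 3 - 16 = -13
New sum = old_sum + delta = 137 + (-13) = 124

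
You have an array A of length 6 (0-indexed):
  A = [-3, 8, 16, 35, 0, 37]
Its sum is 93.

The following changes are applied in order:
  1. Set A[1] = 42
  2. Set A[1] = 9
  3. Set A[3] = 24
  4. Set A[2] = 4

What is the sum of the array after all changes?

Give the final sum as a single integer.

Initial sum: 93
Change 1: A[1] 8 -> 42, delta = 34, sum = 127
Change 2: A[1] 42 -> 9, delta = -33, sum = 94
Change 3: A[3] 35 -> 24, delta = -11, sum = 83
Change 4: A[2] 16 -> 4, delta = -12, sum = 71

Answer: 71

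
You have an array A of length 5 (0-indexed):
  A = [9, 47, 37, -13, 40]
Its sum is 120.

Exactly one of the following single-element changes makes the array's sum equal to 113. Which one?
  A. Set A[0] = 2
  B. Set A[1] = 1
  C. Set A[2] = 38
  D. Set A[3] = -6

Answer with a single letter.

Answer: A

Derivation:
Option A: A[0] 9->2, delta=-7, new_sum=120+(-7)=113 <-- matches target
Option B: A[1] 47->1, delta=-46, new_sum=120+(-46)=74
Option C: A[2] 37->38, delta=1, new_sum=120+(1)=121
Option D: A[3] -13->-6, delta=7, new_sum=120+(7)=127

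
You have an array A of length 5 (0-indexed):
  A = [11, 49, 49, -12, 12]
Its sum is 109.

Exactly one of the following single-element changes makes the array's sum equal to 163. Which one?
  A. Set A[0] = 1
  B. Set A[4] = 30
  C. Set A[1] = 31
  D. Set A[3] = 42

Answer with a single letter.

Option A: A[0] 11->1, delta=-10, new_sum=109+(-10)=99
Option B: A[4] 12->30, delta=18, new_sum=109+(18)=127
Option C: A[1] 49->31, delta=-18, new_sum=109+(-18)=91
Option D: A[3] -12->42, delta=54, new_sum=109+(54)=163 <-- matches target

Answer: D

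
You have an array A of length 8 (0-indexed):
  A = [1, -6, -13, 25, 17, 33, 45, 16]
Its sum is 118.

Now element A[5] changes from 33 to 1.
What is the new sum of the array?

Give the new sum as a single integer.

Old value at index 5: 33
New value at index 5: 1
Delta = 1 - 33 = -32
New sum = old_sum + delta = 118 + (-32) = 86

Answer: 86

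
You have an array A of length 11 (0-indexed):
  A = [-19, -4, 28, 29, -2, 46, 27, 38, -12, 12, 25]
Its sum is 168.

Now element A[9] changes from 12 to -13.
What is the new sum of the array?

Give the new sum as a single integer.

Old value at index 9: 12
New value at index 9: -13
Delta = -13 - 12 = -25
New sum = old_sum + delta = 168 + (-25) = 143

Answer: 143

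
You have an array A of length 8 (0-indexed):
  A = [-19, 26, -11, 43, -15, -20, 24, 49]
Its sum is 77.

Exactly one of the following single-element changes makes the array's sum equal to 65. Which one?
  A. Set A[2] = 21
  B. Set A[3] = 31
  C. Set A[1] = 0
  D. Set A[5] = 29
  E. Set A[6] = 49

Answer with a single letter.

Option A: A[2] -11->21, delta=32, new_sum=77+(32)=109
Option B: A[3] 43->31, delta=-12, new_sum=77+(-12)=65 <-- matches target
Option C: A[1] 26->0, delta=-26, new_sum=77+(-26)=51
Option D: A[5] -20->29, delta=49, new_sum=77+(49)=126
Option E: A[6] 24->49, delta=25, new_sum=77+(25)=102

Answer: B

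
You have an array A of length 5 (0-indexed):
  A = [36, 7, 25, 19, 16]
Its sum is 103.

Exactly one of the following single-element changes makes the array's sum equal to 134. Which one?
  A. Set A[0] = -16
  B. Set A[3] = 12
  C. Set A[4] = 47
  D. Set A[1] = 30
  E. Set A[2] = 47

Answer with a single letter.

Answer: C

Derivation:
Option A: A[0] 36->-16, delta=-52, new_sum=103+(-52)=51
Option B: A[3] 19->12, delta=-7, new_sum=103+(-7)=96
Option C: A[4] 16->47, delta=31, new_sum=103+(31)=134 <-- matches target
Option D: A[1] 7->30, delta=23, new_sum=103+(23)=126
Option E: A[2] 25->47, delta=22, new_sum=103+(22)=125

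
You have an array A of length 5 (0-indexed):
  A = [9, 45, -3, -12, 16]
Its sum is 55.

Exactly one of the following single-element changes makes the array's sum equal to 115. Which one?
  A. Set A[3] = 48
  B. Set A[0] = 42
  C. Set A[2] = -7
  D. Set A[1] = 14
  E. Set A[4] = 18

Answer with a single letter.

Option A: A[3] -12->48, delta=60, new_sum=55+(60)=115 <-- matches target
Option B: A[0] 9->42, delta=33, new_sum=55+(33)=88
Option C: A[2] -3->-7, delta=-4, new_sum=55+(-4)=51
Option D: A[1] 45->14, delta=-31, new_sum=55+(-31)=24
Option E: A[4] 16->18, delta=2, new_sum=55+(2)=57

Answer: A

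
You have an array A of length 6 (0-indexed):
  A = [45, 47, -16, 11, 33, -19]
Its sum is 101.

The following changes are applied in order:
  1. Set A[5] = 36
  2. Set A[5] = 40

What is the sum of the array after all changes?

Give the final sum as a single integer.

Initial sum: 101
Change 1: A[5] -19 -> 36, delta = 55, sum = 156
Change 2: A[5] 36 -> 40, delta = 4, sum = 160

Answer: 160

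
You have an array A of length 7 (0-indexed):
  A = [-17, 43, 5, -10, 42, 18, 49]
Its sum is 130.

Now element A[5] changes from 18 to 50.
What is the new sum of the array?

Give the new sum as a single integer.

Old value at index 5: 18
New value at index 5: 50
Delta = 50 - 18 = 32
New sum = old_sum + delta = 130 + (32) = 162

Answer: 162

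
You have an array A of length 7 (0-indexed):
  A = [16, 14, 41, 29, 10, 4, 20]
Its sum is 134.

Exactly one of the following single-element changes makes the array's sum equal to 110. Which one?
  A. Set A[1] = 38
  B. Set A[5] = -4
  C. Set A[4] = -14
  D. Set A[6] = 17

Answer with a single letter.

Option A: A[1] 14->38, delta=24, new_sum=134+(24)=158
Option B: A[5] 4->-4, delta=-8, new_sum=134+(-8)=126
Option C: A[4] 10->-14, delta=-24, new_sum=134+(-24)=110 <-- matches target
Option D: A[6] 20->17, delta=-3, new_sum=134+(-3)=131

Answer: C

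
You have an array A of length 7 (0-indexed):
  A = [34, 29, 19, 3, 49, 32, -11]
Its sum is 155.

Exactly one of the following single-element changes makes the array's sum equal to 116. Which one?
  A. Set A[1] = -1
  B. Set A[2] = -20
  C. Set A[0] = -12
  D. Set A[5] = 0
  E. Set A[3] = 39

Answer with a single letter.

Answer: B

Derivation:
Option A: A[1] 29->-1, delta=-30, new_sum=155+(-30)=125
Option B: A[2] 19->-20, delta=-39, new_sum=155+(-39)=116 <-- matches target
Option C: A[0] 34->-12, delta=-46, new_sum=155+(-46)=109
Option D: A[5] 32->0, delta=-32, new_sum=155+(-32)=123
Option E: A[3] 3->39, delta=36, new_sum=155+(36)=191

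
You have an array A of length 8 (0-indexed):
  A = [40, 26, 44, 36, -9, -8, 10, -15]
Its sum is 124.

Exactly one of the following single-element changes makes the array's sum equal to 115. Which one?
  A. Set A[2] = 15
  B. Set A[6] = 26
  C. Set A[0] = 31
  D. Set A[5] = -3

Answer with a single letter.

Option A: A[2] 44->15, delta=-29, new_sum=124+(-29)=95
Option B: A[6] 10->26, delta=16, new_sum=124+(16)=140
Option C: A[0] 40->31, delta=-9, new_sum=124+(-9)=115 <-- matches target
Option D: A[5] -8->-3, delta=5, new_sum=124+(5)=129

Answer: C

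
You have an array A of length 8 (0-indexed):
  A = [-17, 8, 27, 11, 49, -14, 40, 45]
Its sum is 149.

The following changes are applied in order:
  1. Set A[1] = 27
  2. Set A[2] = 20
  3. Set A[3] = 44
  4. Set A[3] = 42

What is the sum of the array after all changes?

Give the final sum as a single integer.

Initial sum: 149
Change 1: A[1] 8 -> 27, delta = 19, sum = 168
Change 2: A[2] 27 -> 20, delta = -7, sum = 161
Change 3: A[3] 11 -> 44, delta = 33, sum = 194
Change 4: A[3] 44 -> 42, delta = -2, sum = 192

Answer: 192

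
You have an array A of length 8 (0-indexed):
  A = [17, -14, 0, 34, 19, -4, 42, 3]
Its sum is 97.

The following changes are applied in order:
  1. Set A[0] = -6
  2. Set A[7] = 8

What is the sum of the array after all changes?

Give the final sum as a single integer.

Answer: 79

Derivation:
Initial sum: 97
Change 1: A[0] 17 -> -6, delta = -23, sum = 74
Change 2: A[7] 3 -> 8, delta = 5, sum = 79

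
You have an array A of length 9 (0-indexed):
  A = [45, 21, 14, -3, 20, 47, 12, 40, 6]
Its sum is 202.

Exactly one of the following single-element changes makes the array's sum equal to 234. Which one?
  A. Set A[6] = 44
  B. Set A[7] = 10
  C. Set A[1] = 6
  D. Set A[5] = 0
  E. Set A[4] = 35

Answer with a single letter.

Option A: A[6] 12->44, delta=32, new_sum=202+(32)=234 <-- matches target
Option B: A[7] 40->10, delta=-30, new_sum=202+(-30)=172
Option C: A[1] 21->6, delta=-15, new_sum=202+(-15)=187
Option D: A[5] 47->0, delta=-47, new_sum=202+(-47)=155
Option E: A[4] 20->35, delta=15, new_sum=202+(15)=217

Answer: A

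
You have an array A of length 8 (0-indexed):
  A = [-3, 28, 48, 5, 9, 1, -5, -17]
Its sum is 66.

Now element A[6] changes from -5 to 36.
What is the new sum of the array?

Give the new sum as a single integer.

Old value at index 6: -5
New value at index 6: 36
Delta = 36 - -5 = 41
New sum = old_sum + delta = 66 + (41) = 107

Answer: 107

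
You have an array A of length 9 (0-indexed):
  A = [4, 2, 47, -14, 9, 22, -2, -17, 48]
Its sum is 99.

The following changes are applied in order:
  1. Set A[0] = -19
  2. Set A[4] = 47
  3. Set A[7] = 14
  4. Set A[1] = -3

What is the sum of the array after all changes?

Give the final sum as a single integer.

Answer: 140

Derivation:
Initial sum: 99
Change 1: A[0] 4 -> -19, delta = -23, sum = 76
Change 2: A[4] 9 -> 47, delta = 38, sum = 114
Change 3: A[7] -17 -> 14, delta = 31, sum = 145
Change 4: A[1] 2 -> -3, delta = -5, sum = 140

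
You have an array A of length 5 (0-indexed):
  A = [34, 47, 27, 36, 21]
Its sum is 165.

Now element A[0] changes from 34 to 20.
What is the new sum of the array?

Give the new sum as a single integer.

Old value at index 0: 34
New value at index 0: 20
Delta = 20 - 34 = -14
New sum = old_sum + delta = 165 + (-14) = 151

Answer: 151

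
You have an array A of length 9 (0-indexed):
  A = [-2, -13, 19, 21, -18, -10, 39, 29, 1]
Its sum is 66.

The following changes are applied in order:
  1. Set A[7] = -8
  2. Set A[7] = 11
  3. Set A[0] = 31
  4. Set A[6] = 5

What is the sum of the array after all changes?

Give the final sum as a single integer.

Initial sum: 66
Change 1: A[7] 29 -> -8, delta = -37, sum = 29
Change 2: A[7] -8 -> 11, delta = 19, sum = 48
Change 3: A[0] -2 -> 31, delta = 33, sum = 81
Change 4: A[6] 39 -> 5, delta = -34, sum = 47

Answer: 47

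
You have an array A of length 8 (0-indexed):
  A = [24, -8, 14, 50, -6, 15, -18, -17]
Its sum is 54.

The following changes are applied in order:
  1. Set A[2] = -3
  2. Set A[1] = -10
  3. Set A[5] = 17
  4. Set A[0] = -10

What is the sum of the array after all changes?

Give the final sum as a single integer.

Answer: 3

Derivation:
Initial sum: 54
Change 1: A[2] 14 -> -3, delta = -17, sum = 37
Change 2: A[1] -8 -> -10, delta = -2, sum = 35
Change 3: A[5] 15 -> 17, delta = 2, sum = 37
Change 4: A[0] 24 -> -10, delta = -34, sum = 3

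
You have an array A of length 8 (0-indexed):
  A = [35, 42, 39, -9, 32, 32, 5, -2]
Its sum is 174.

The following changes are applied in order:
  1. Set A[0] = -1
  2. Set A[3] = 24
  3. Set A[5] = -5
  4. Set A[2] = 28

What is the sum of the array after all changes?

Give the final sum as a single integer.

Answer: 123

Derivation:
Initial sum: 174
Change 1: A[0] 35 -> -1, delta = -36, sum = 138
Change 2: A[3] -9 -> 24, delta = 33, sum = 171
Change 3: A[5] 32 -> -5, delta = -37, sum = 134
Change 4: A[2] 39 -> 28, delta = -11, sum = 123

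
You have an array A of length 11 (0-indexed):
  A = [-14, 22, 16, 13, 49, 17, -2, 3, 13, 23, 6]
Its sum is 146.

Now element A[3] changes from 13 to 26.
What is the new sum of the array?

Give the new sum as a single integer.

Old value at index 3: 13
New value at index 3: 26
Delta = 26 - 13 = 13
New sum = old_sum + delta = 146 + (13) = 159

Answer: 159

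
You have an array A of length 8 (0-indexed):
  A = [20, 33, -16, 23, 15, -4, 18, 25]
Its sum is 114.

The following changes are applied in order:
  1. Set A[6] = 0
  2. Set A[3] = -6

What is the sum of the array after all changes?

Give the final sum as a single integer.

Initial sum: 114
Change 1: A[6] 18 -> 0, delta = -18, sum = 96
Change 2: A[3] 23 -> -6, delta = -29, sum = 67

Answer: 67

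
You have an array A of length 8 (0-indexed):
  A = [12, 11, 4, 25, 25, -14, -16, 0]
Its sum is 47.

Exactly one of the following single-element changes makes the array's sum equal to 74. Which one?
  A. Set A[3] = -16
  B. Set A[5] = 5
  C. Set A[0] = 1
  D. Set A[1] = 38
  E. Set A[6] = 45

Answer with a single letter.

Answer: D

Derivation:
Option A: A[3] 25->-16, delta=-41, new_sum=47+(-41)=6
Option B: A[5] -14->5, delta=19, new_sum=47+(19)=66
Option C: A[0] 12->1, delta=-11, new_sum=47+(-11)=36
Option D: A[1] 11->38, delta=27, new_sum=47+(27)=74 <-- matches target
Option E: A[6] -16->45, delta=61, new_sum=47+(61)=108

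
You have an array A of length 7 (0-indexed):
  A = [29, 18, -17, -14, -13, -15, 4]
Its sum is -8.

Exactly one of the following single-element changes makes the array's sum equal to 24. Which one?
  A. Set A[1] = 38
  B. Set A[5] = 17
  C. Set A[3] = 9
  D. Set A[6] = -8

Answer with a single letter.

Answer: B

Derivation:
Option A: A[1] 18->38, delta=20, new_sum=-8+(20)=12
Option B: A[5] -15->17, delta=32, new_sum=-8+(32)=24 <-- matches target
Option C: A[3] -14->9, delta=23, new_sum=-8+(23)=15
Option D: A[6] 4->-8, delta=-12, new_sum=-8+(-12)=-20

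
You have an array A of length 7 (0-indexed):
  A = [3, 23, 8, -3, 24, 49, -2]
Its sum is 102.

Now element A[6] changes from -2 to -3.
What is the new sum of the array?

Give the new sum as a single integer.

Answer: 101

Derivation:
Old value at index 6: -2
New value at index 6: -3
Delta = -3 - -2 = -1
New sum = old_sum + delta = 102 + (-1) = 101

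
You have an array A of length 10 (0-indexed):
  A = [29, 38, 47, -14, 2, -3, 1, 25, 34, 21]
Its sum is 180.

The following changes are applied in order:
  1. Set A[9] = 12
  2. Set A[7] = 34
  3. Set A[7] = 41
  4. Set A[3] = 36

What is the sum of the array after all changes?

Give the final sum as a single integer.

Answer: 237

Derivation:
Initial sum: 180
Change 1: A[9] 21 -> 12, delta = -9, sum = 171
Change 2: A[7] 25 -> 34, delta = 9, sum = 180
Change 3: A[7] 34 -> 41, delta = 7, sum = 187
Change 4: A[3] -14 -> 36, delta = 50, sum = 237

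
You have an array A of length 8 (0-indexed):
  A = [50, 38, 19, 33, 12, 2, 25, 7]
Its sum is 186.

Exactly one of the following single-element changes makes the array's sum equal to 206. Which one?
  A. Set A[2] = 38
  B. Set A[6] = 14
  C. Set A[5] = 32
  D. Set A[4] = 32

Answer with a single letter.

Answer: D

Derivation:
Option A: A[2] 19->38, delta=19, new_sum=186+(19)=205
Option B: A[6] 25->14, delta=-11, new_sum=186+(-11)=175
Option C: A[5] 2->32, delta=30, new_sum=186+(30)=216
Option D: A[4] 12->32, delta=20, new_sum=186+(20)=206 <-- matches target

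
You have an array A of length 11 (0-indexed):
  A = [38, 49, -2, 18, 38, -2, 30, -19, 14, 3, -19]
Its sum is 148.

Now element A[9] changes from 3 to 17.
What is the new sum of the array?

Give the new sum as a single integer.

Answer: 162

Derivation:
Old value at index 9: 3
New value at index 9: 17
Delta = 17 - 3 = 14
New sum = old_sum + delta = 148 + (14) = 162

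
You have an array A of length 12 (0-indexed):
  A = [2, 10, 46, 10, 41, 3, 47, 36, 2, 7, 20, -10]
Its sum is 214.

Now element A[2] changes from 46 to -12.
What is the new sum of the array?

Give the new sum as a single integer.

Answer: 156

Derivation:
Old value at index 2: 46
New value at index 2: -12
Delta = -12 - 46 = -58
New sum = old_sum + delta = 214 + (-58) = 156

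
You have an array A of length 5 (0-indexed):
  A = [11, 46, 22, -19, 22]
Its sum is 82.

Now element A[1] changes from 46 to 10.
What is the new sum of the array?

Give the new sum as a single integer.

Answer: 46

Derivation:
Old value at index 1: 46
New value at index 1: 10
Delta = 10 - 46 = -36
New sum = old_sum + delta = 82 + (-36) = 46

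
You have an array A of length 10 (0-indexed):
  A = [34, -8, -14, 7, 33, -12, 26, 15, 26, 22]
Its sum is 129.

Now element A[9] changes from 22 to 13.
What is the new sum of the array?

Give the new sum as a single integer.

Answer: 120

Derivation:
Old value at index 9: 22
New value at index 9: 13
Delta = 13 - 22 = -9
New sum = old_sum + delta = 129 + (-9) = 120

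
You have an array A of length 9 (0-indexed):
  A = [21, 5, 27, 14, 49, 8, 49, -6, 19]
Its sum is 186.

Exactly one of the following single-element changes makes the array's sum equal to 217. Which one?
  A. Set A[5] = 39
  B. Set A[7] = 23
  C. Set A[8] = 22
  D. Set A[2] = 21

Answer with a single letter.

Option A: A[5] 8->39, delta=31, new_sum=186+(31)=217 <-- matches target
Option B: A[7] -6->23, delta=29, new_sum=186+(29)=215
Option C: A[8] 19->22, delta=3, new_sum=186+(3)=189
Option D: A[2] 27->21, delta=-6, new_sum=186+(-6)=180

Answer: A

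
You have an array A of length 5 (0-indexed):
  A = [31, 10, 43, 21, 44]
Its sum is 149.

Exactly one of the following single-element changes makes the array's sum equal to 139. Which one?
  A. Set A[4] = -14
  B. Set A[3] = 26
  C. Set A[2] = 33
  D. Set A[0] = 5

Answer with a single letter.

Answer: C

Derivation:
Option A: A[4] 44->-14, delta=-58, new_sum=149+(-58)=91
Option B: A[3] 21->26, delta=5, new_sum=149+(5)=154
Option C: A[2] 43->33, delta=-10, new_sum=149+(-10)=139 <-- matches target
Option D: A[0] 31->5, delta=-26, new_sum=149+(-26)=123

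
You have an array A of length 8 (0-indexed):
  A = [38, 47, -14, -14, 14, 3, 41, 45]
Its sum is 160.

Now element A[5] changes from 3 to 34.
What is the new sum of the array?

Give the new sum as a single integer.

Answer: 191

Derivation:
Old value at index 5: 3
New value at index 5: 34
Delta = 34 - 3 = 31
New sum = old_sum + delta = 160 + (31) = 191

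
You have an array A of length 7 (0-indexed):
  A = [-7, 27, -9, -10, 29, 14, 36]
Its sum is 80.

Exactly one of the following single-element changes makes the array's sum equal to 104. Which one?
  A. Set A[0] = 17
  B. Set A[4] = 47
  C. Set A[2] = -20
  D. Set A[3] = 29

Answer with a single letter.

Option A: A[0] -7->17, delta=24, new_sum=80+(24)=104 <-- matches target
Option B: A[4] 29->47, delta=18, new_sum=80+(18)=98
Option C: A[2] -9->-20, delta=-11, new_sum=80+(-11)=69
Option D: A[3] -10->29, delta=39, new_sum=80+(39)=119

Answer: A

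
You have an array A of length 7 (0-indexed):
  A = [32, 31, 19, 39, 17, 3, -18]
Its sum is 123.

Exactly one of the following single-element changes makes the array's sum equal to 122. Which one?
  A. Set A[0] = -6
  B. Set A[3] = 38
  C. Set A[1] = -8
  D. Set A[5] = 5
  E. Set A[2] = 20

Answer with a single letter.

Option A: A[0] 32->-6, delta=-38, new_sum=123+(-38)=85
Option B: A[3] 39->38, delta=-1, new_sum=123+(-1)=122 <-- matches target
Option C: A[1] 31->-8, delta=-39, new_sum=123+(-39)=84
Option D: A[5] 3->5, delta=2, new_sum=123+(2)=125
Option E: A[2] 19->20, delta=1, new_sum=123+(1)=124

Answer: B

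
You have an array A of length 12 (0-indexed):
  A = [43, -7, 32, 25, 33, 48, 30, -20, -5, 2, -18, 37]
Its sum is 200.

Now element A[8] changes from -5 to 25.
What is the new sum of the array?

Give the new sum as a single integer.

Answer: 230

Derivation:
Old value at index 8: -5
New value at index 8: 25
Delta = 25 - -5 = 30
New sum = old_sum + delta = 200 + (30) = 230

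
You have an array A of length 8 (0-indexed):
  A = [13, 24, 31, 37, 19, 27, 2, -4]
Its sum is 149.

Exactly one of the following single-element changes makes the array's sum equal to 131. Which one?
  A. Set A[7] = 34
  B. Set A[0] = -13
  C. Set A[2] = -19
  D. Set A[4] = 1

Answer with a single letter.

Option A: A[7] -4->34, delta=38, new_sum=149+(38)=187
Option B: A[0] 13->-13, delta=-26, new_sum=149+(-26)=123
Option C: A[2] 31->-19, delta=-50, new_sum=149+(-50)=99
Option D: A[4] 19->1, delta=-18, new_sum=149+(-18)=131 <-- matches target

Answer: D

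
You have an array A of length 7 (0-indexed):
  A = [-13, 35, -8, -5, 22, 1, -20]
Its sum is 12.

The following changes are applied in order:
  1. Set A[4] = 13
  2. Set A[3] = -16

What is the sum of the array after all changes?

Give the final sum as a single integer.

Initial sum: 12
Change 1: A[4] 22 -> 13, delta = -9, sum = 3
Change 2: A[3] -5 -> -16, delta = -11, sum = -8

Answer: -8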